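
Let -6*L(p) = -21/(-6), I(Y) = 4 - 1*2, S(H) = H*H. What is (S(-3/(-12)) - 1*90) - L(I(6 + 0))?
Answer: -4289/48 ≈ -89.354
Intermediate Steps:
S(H) = H**2
I(Y) = 2 (I(Y) = 4 - 2 = 2)
L(p) = -7/12 (L(p) = -(-7)/(2*(-6)) = -(-7)*(-1)/(2*6) = -1/6*7/2 = -7/12)
(S(-3/(-12)) - 1*90) - L(I(6 + 0)) = ((-3/(-12))**2 - 1*90) - 1*(-7/12) = ((-3*(-1/12))**2 - 90) + 7/12 = ((1/4)**2 - 90) + 7/12 = (1/16 - 90) + 7/12 = -1439/16 + 7/12 = -4289/48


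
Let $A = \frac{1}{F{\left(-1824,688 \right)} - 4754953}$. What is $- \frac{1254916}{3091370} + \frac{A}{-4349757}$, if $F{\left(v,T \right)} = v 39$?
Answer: $- \frac{13171795615302276149}{32447505499397390505} \approx -0.40594$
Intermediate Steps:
$F{\left(v,T \right)} = 39 v$
$A = - \frac{1}{4826089}$ ($A = \frac{1}{39 \left(-1824\right) - 4754953} = \frac{1}{-71136 - 4754953} = \frac{1}{-4826089} = - \frac{1}{4826089} \approx -2.0721 \cdot 10^{-7}$)
$- \frac{1254916}{3091370} + \frac{A}{-4349757} = - \frac{1254916}{3091370} - \frac{1}{4826089 \left(-4349757\right)} = \left(-1254916\right) \frac{1}{3091370} - - \frac{1}{20992314410373} = - \frac{627458}{1545685} + \frac{1}{20992314410373} = - \frac{13171795615302276149}{32447505499397390505}$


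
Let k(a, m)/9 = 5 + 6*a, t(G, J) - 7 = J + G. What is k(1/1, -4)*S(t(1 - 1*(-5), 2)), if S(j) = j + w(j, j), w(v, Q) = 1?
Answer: 1584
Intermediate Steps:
t(G, J) = 7 + G + J (t(G, J) = 7 + (J + G) = 7 + (G + J) = 7 + G + J)
S(j) = 1 + j (S(j) = j + 1 = 1 + j)
k(a, m) = 45 + 54*a (k(a, m) = 9*(5 + 6*a) = 45 + 54*a)
k(1/1, -4)*S(t(1 - 1*(-5), 2)) = (45 + 54/1)*(1 + (7 + (1 - 1*(-5)) + 2)) = (45 + 54*1)*(1 + (7 + (1 + 5) + 2)) = (45 + 54)*(1 + (7 + 6 + 2)) = 99*(1 + 15) = 99*16 = 1584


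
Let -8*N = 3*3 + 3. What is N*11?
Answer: -33/2 ≈ -16.500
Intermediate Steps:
N = -3/2 (N = -(3*3 + 3)/8 = -(9 + 3)/8 = -1/8*12 = -3/2 ≈ -1.5000)
N*11 = -3/2*11 = -33/2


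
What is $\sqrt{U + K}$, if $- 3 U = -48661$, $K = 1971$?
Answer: $\frac{\sqrt{163722}}{3} \approx 134.88$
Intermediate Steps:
$U = \frac{48661}{3}$ ($U = \left(- \frac{1}{3}\right) \left(-48661\right) = \frac{48661}{3} \approx 16220.0$)
$\sqrt{U + K} = \sqrt{\frac{48661}{3} + 1971} = \sqrt{\frac{54574}{3}} = \frac{\sqrt{163722}}{3}$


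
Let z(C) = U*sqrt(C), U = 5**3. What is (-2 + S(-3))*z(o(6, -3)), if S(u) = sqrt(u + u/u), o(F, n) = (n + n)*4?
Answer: -500*sqrt(3) - 500*I*sqrt(6) ≈ -866.03 - 1224.7*I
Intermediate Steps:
o(F, n) = 8*n (o(F, n) = (2*n)*4 = 8*n)
S(u) = sqrt(1 + u) (S(u) = sqrt(u + 1) = sqrt(1 + u))
U = 125
z(C) = 125*sqrt(C)
(-2 + S(-3))*z(o(6, -3)) = (-2 + sqrt(1 - 3))*(125*sqrt(8*(-3))) = (-2 + sqrt(-2))*(125*sqrt(-24)) = (-2 + I*sqrt(2))*(125*(2*I*sqrt(6))) = (-2 + I*sqrt(2))*(250*I*sqrt(6)) = 250*I*sqrt(6)*(-2 + I*sqrt(2))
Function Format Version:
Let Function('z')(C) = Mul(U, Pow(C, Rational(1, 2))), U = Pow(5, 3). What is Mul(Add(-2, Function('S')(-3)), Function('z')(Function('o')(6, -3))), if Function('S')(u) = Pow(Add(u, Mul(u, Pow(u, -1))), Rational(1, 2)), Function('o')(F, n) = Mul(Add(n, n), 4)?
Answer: Add(Mul(-500, Pow(3, Rational(1, 2))), Mul(-500, I, Pow(6, Rational(1, 2)))) ≈ Add(-866.03, Mul(-1224.7, I))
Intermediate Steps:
Function('o')(F, n) = Mul(8, n) (Function('o')(F, n) = Mul(Mul(2, n), 4) = Mul(8, n))
Function('S')(u) = Pow(Add(1, u), Rational(1, 2)) (Function('S')(u) = Pow(Add(u, 1), Rational(1, 2)) = Pow(Add(1, u), Rational(1, 2)))
U = 125
Function('z')(C) = Mul(125, Pow(C, Rational(1, 2)))
Mul(Add(-2, Function('S')(-3)), Function('z')(Function('o')(6, -3))) = Mul(Add(-2, Pow(Add(1, -3), Rational(1, 2))), Mul(125, Pow(Mul(8, -3), Rational(1, 2)))) = Mul(Add(-2, Pow(-2, Rational(1, 2))), Mul(125, Pow(-24, Rational(1, 2)))) = Mul(Add(-2, Mul(I, Pow(2, Rational(1, 2)))), Mul(125, Mul(2, I, Pow(6, Rational(1, 2))))) = Mul(Add(-2, Mul(I, Pow(2, Rational(1, 2)))), Mul(250, I, Pow(6, Rational(1, 2)))) = Mul(250, I, Pow(6, Rational(1, 2)), Add(-2, Mul(I, Pow(2, Rational(1, 2)))))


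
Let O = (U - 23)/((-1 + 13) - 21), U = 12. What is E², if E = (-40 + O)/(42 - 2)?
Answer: 121801/129600 ≈ 0.93982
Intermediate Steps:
O = 11/9 (O = (12 - 23)/((-1 + 13) - 21) = -11/(12 - 21) = -11/(-9) = -11*(-⅑) = 11/9 ≈ 1.2222)
E = -349/360 (E = (-40 + 11/9)/(42 - 2) = -349/9/40 = -349/9*1/40 = -349/360 ≈ -0.96944)
E² = (-349/360)² = 121801/129600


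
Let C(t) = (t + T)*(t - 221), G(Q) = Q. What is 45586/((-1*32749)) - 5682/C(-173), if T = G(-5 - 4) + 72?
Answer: -1080888529/709670830 ≈ -1.5231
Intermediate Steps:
T = 63 (T = (-5 - 4) + 72 = -9 + 72 = 63)
C(t) = (-221 + t)*(63 + t) (C(t) = (t + 63)*(t - 221) = (63 + t)*(-221 + t) = (-221 + t)*(63 + t))
45586/((-1*32749)) - 5682/C(-173) = 45586/((-1*32749)) - 5682/(-13923 + (-173)² - 158*(-173)) = 45586/(-32749) - 5682/(-13923 + 29929 + 27334) = 45586*(-1/32749) - 5682/43340 = -45586/32749 - 5682*1/43340 = -45586/32749 - 2841/21670 = -1080888529/709670830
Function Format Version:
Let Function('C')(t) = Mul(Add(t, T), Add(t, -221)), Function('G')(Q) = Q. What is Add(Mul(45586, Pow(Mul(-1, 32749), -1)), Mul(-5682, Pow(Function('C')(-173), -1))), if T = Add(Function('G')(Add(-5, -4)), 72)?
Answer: Rational(-1080888529, 709670830) ≈ -1.5231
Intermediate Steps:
T = 63 (T = Add(Add(-5, -4), 72) = Add(-9, 72) = 63)
Function('C')(t) = Mul(Add(-221, t), Add(63, t)) (Function('C')(t) = Mul(Add(t, 63), Add(t, -221)) = Mul(Add(63, t), Add(-221, t)) = Mul(Add(-221, t), Add(63, t)))
Add(Mul(45586, Pow(Mul(-1, 32749), -1)), Mul(-5682, Pow(Function('C')(-173), -1))) = Add(Mul(45586, Pow(Mul(-1, 32749), -1)), Mul(-5682, Pow(Add(-13923, Pow(-173, 2), Mul(-158, -173)), -1))) = Add(Mul(45586, Pow(-32749, -1)), Mul(-5682, Pow(Add(-13923, 29929, 27334), -1))) = Add(Mul(45586, Rational(-1, 32749)), Mul(-5682, Pow(43340, -1))) = Add(Rational(-45586, 32749), Mul(-5682, Rational(1, 43340))) = Add(Rational(-45586, 32749), Rational(-2841, 21670)) = Rational(-1080888529, 709670830)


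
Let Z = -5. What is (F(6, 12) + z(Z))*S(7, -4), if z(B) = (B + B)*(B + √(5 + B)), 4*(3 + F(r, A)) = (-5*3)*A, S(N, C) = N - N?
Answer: 0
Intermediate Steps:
S(N, C) = 0
F(r, A) = -3 - 15*A/4 (F(r, A) = -3 + ((-5*3)*A)/4 = -3 + (-15*A)/4 = -3 - 15*A/4)
z(B) = 2*B*(B + √(5 + B)) (z(B) = (2*B)*(B + √(5 + B)) = 2*B*(B + √(5 + B)))
(F(6, 12) + z(Z))*S(7, -4) = ((-3 - 15/4*12) + 2*(-5)*(-5 + √(5 - 5)))*0 = ((-3 - 45) + 2*(-5)*(-5 + √0))*0 = (-48 + 2*(-5)*(-5 + 0))*0 = (-48 + 2*(-5)*(-5))*0 = (-48 + 50)*0 = 2*0 = 0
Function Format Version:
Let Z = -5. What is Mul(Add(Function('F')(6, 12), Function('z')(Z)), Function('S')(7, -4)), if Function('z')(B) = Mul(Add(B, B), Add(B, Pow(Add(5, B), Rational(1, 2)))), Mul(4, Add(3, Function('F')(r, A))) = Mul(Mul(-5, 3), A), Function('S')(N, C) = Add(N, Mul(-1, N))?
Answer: 0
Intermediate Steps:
Function('S')(N, C) = 0
Function('F')(r, A) = Add(-3, Mul(Rational(-15, 4), A)) (Function('F')(r, A) = Add(-3, Mul(Rational(1, 4), Mul(Mul(-5, 3), A))) = Add(-3, Mul(Rational(1, 4), Mul(-15, A))) = Add(-3, Mul(Rational(-15, 4), A)))
Function('z')(B) = Mul(2, B, Add(B, Pow(Add(5, B), Rational(1, 2)))) (Function('z')(B) = Mul(Mul(2, B), Add(B, Pow(Add(5, B), Rational(1, 2)))) = Mul(2, B, Add(B, Pow(Add(5, B), Rational(1, 2)))))
Mul(Add(Function('F')(6, 12), Function('z')(Z)), Function('S')(7, -4)) = Mul(Add(Add(-3, Mul(Rational(-15, 4), 12)), Mul(2, -5, Add(-5, Pow(Add(5, -5), Rational(1, 2))))), 0) = Mul(Add(Add(-3, -45), Mul(2, -5, Add(-5, Pow(0, Rational(1, 2))))), 0) = Mul(Add(-48, Mul(2, -5, Add(-5, 0))), 0) = Mul(Add(-48, Mul(2, -5, -5)), 0) = Mul(Add(-48, 50), 0) = Mul(2, 0) = 0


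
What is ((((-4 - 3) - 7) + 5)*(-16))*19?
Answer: 2736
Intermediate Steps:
((((-4 - 3) - 7) + 5)*(-16))*19 = (((-7 - 7) + 5)*(-16))*19 = ((-14 + 5)*(-16))*19 = -9*(-16)*19 = 144*19 = 2736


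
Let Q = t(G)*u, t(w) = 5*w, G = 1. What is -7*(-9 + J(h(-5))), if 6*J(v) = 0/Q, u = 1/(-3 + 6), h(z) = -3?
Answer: 63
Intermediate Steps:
u = ⅓ (u = 1/3 = ⅓ ≈ 0.33333)
Q = 5/3 (Q = (5*1)*(⅓) = 5*(⅓) = 5/3 ≈ 1.6667)
J(v) = 0 (J(v) = (0/(5/3))/6 = (0*(⅗))/6 = (⅙)*0 = 0)
-7*(-9 + J(h(-5))) = -7*(-9 + 0) = -7*(-9) = 63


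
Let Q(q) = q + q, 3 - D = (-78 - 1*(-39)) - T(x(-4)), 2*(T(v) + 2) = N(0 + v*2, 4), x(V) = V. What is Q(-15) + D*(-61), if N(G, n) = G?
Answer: -2226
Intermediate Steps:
T(v) = -2 + v (T(v) = -2 + (0 + v*2)/2 = -2 + (0 + 2*v)/2 = -2 + (2*v)/2 = -2 + v)
D = 36 (D = 3 - ((-78 - 1*(-39)) - (-2 - 4)) = 3 - ((-78 + 39) - 1*(-6)) = 3 - (-39 + 6) = 3 - 1*(-33) = 3 + 33 = 36)
Q(q) = 2*q
Q(-15) + D*(-61) = 2*(-15) + 36*(-61) = -30 - 2196 = -2226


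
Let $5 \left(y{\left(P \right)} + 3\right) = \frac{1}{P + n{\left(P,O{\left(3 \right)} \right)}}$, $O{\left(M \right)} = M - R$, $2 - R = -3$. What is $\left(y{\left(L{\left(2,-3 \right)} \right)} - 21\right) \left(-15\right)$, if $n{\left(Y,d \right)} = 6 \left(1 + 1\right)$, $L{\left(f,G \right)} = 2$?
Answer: $\frac{5037}{14} \approx 359.79$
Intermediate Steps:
$R = 5$ ($R = 2 - -3 = 2 + 3 = 5$)
$O{\left(M \right)} = -5 + M$ ($O{\left(M \right)} = M - 5 = -5 + M$)
$n{\left(Y,d \right)} = 12$ ($n{\left(Y,d \right)} = 6 \cdot 2 = 12$)
$y{\left(P \right)} = -3 + \frac{1}{5 \left(12 + P\right)}$ ($y{\left(P \right)} = -3 + \frac{1}{5 \left(P + 12\right)} = -3 + \frac{1}{5 \left(12 + P\right)}$)
$\left(y{\left(L{\left(2,-3 \right)} \right)} - 21\right) \left(-15\right) = \left(\frac{-179 - 30}{5 \left(12 + 2\right)} - 21\right) \left(-15\right) = \left(\frac{-179 - 30}{5 \cdot 14} - 21\right) \left(-15\right) = \left(\frac{1}{5} \cdot \frac{1}{14} \left(-209\right) - 21\right) \left(-15\right) = \left(- \frac{209}{70} - 21\right) \left(-15\right) = \left(- \frac{1679}{70}\right) \left(-15\right) = \frac{5037}{14}$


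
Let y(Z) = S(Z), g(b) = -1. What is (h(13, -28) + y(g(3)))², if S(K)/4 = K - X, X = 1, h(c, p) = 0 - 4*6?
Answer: 1024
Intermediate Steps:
h(c, p) = -24 (h(c, p) = 0 - 24 = -24)
S(K) = -4 + 4*K (S(K) = 4*(K - 1*1) = 4*(K - 1) = 4*(-1 + K) = -4 + 4*K)
y(Z) = -4 + 4*Z
(h(13, -28) + y(g(3)))² = (-24 + (-4 + 4*(-1)))² = (-24 + (-4 - 4))² = (-24 - 8)² = (-32)² = 1024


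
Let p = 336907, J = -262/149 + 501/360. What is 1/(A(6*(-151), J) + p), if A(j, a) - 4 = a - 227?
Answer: 17880/6019903363 ≈ 2.9701e-6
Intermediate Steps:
J = -6557/17880 (J = -262*1/149 + 501*(1/360) = -262/149 + 167/120 = -6557/17880 ≈ -0.36672)
A(j, a) = -223 + a (A(j, a) = 4 + (a - 227) = 4 + (-227 + a) = -223 + a)
1/(A(6*(-151), J) + p) = 1/((-223 - 6557/17880) + 336907) = 1/(-3993797/17880 + 336907) = 1/(6019903363/17880) = 17880/6019903363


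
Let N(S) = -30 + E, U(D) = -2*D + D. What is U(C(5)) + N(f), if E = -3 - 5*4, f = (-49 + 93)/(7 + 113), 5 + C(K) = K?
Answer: -53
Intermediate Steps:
C(K) = -5 + K
U(D) = -D
f = 11/30 (f = 44/120 = 44*(1/120) = 11/30 ≈ 0.36667)
E = -23 (E = -3 - 20 = -23)
N(S) = -53 (N(S) = -30 - 23 = -53)
U(C(5)) + N(f) = -(-5 + 5) - 53 = -1*0 - 53 = 0 - 53 = -53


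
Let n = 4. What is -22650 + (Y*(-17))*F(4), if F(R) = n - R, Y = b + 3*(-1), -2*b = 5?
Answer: -22650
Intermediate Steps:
b = -5/2 (b = -½*5 = -5/2 ≈ -2.5000)
Y = -11/2 (Y = -5/2 + 3*(-1) = -5/2 - 3 = -11/2 ≈ -5.5000)
F(R) = 4 - R
-22650 + (Y*(-17))*F(4) = -22650 + (-11/2*(-17))*(4 - 1*4) = -22650 + 187*(4 - 4)/2 = -22650 + (187/2)*0 = -22650 + 0 = -22650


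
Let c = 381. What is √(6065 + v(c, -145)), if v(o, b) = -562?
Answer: √5503 ≈ 74.182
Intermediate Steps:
√(6065 + v(c, -145)) = √(6065 - 562) = √5503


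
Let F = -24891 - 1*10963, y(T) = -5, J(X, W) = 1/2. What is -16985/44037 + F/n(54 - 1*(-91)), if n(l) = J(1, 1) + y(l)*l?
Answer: 49733237/1012851 ≈ 49.102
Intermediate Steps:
J(X, W) = ½
F = -35854 (F = -24891 - 10963 = -35854)
n(l) = ½ - 5*l
-16985/44037 + F/n(54 - 1*(-91)) = -16985/44037 - 35854/(½ - 5*(54 - 1*(-91))) = -16985*1/44037 - 35854/(½ - 5*(54 + 91)) = -16985/44037 - 35854/(½ - 5*145) = -16985/44037 - 35854/(½ - 725) = -16985/44037 - 35854/(-1449/2) = -16985/44037 - 35854*(-2/1449) = -16985/44037 + 10244/207 = 49733237/1012851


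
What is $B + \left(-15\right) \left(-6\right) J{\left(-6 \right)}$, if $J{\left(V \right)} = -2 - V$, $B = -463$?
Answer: $-103$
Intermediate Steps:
$B + \left(-15\right) \left(-6\right) J{\left(-6 \right)} = -463 + \left(-15\right) \left(-6\right) \left(-2 - -6\right) = -463 + 90 \left(-2 + 6\right) = -463 + 90 \cdot 4 = -463 + 360 = -103$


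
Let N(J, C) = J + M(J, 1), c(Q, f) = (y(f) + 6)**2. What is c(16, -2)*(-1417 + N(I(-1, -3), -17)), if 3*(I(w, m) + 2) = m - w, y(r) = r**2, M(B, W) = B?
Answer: -426700/3 ≈ -1.4223e+5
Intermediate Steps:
I(w, m) = -2 - w/3 + m/3 (I(w, m) = -2 + (m - w)/3 = -2 + (-w/3 + m/3) = -2 - w/3 + m/3)
c(Q, f) = (6 + f**2)**2 (c(Q, f) = (f**2 + 6)**2 = (6 + f**2)**2)
N(J, C) = 2*J (N(J, C) = J + J = 2*J)
c(16, -2)*(-1417 + N(I(-1, -3), -17)) = (6 + (-2)**2)**2*(-1417 + 2*(-2 - 1/3*(-1) + (1/3)*(-3))) = (6 + 4)**2*(-1417 + 2*(-2 + 1/3 - 1)) = 10**2*(-1417 + 2*(-8/3)) = 100*(-1417 - 16/3) = 100*(-4267/3) = -426700/3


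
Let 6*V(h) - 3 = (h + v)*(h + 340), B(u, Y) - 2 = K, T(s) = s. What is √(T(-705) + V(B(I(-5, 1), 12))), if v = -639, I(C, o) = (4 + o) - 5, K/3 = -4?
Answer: I*√145598/2 ≈ 190.79*I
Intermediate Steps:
K = -12 (K = 3*(-4) = -12)
I(C, o) = -1 + o
B(u, Y) = -10 (B(u, Y) = 2 - 12 = -10)
V(h) = ½ + (-639 + h)*(340 + h)/6 (V(h) = ½ + ((h - 639)*(h + 340))/6 = ½ + ((-639 + h)*(340 + h))/6 = ½ + (-639 + h)*(340 + h)/6)
√(T(-705) + V(B(I(-5, 1), 12))) = √(-705 + (-72419/2 - 299/6*(-10) + (⅙)*(-10)²)) = √(-705 + (-72419/2 + 1495/3 + (⅙)*100)) = √(-705 + (-72419/2 + 1495/3 + 50/3)) = √(-705 - 71389/2) = √(-72799/2) = I*√145598/2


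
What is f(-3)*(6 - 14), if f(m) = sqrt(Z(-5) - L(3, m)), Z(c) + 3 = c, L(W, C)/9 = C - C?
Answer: -16*I*sqrt(2) ≈ -22.627*I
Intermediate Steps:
L(W, C) = 0 (L(W, C) = 9*(C - C) = 9*0 = 0)
Z(c) = -3 + c
f(m) = 2*I*sqrt(2) (f(m) = sqrt((-3 - 5) - 1*0) = sqrt(-8 + 0) = sqrt(-8) = 2*I*sqrt(2))
f(-3)*(6 - 14) = (2*I*sqrt(2))*(6 - 14) = (2*I*sqrt(2))*(-8) = -16*I*sqrt(2)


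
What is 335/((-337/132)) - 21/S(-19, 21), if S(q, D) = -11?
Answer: -479343/3707 ≈ -129.31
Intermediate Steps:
335/((-337/132)) - 21/S(-19, 21) = 335/((-337/132)) - 21/(-11) = 335/((-337*1/132)) - 21*(-1/11) = 335/(-337/132) + 21/11 = 335*(-132/337) + 21/11 = -44220/337 + 21/11 = -479343/3707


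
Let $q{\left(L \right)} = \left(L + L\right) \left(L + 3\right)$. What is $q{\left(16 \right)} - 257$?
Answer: $351$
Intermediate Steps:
$q{\left(L \right)} = 2 L \left(3 + L\right)$
$q{\left(16 \right)} - 257 = 2 \cdot 16 \left(3 + 16\right) - 257 = 2 \cdot 16 \cdot 19 - 257 = 608 - 257 = 351$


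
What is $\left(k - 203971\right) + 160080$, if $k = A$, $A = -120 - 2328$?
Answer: $-46339$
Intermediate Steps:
$A = -2448$ ($A = -120 - 2328 = -2448$)
$k = -2448$
$\left(k - 203971\right) + 160080 = \left(-2448 - 203971\right) + 160080 = -206419 + 160080 = -46339$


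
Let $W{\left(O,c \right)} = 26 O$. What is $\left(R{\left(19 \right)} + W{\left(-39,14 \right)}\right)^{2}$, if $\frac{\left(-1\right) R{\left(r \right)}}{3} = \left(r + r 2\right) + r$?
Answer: $1542564$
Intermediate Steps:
$R{\left(r \right)} = - 12 r$ ($R{\left(r \right)} = - 3 \left(\left(r + r 2\right) + r\right) = - 3 \left(\left(r + 2 r\right) + r\right) = - 3 \left(3 r + r\right) = - 3 \cdot 4 r = - 12 r$)
$\left(R{\left(19 \right)} + W{\left(-39,14 \right)}\right)^{2} = \left(\left(-12\right) 19 + 26 \left(-39\right)\right)^{2} = \left(-228 - 1014\right)^{2} = \left(-1242\right)^{2} = 1542564$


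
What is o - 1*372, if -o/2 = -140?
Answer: -92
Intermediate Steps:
o = 280 (o = -2*(-140) = 280)
o - 1*372 = 280 - 1*372 = 280 - 372 = -92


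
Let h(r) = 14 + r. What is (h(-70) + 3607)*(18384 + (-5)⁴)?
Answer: 67500959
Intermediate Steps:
(h(-70) + 3607)*(18384 + (-5)⁴) = ((14 - 70) + 3607)*(18384 + (-5)⁴) = (-56 + 3607)*(18384 + 625) = 3551*19009 = 67500959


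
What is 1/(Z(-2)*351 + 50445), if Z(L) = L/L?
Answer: 1/50796 ≈ 1.9687e-5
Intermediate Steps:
Z(L) = 1
1/(Z(-2)*351 + 50445) = 1/(1*351 + 50445) = 1/(351 + 50445) = 1/50796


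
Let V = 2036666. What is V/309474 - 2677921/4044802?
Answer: 3704581893289/625880527074 ≈ 5.9190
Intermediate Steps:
V/309474 - 2677921/4044802 = 2036666/309474 - 2677921/4044802 = 2036666*(1/309474) - 2677921*1/4044802 = 1018333/154737 - 2677921/4044802 = 3704581893289/625880527074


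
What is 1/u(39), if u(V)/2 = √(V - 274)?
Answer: -I*√235/470 ≈ -0.032616*I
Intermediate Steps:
u(V) = 2*√(-274 + V) (u(V) = 2*√(V - 274) = 2*√(-274 + V))
1/u(39) = 1/(2*√(-274 + 39)) = 1/(2*√(-235)) = 1/(2*(I*√235)) = 1/(2*I*√235) = -I*√235/470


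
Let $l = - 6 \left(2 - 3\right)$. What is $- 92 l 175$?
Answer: $-96600$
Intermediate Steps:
$l = 6$ ($l = \left(-6\right) \left(-1\right) = 6$)
$- 92 l 175 = \left(-92\right) 6 \cdot 175 = \left(-552\right) 175 = -96600$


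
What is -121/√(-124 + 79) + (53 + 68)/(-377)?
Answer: -121/377 + 121*I*√5/15 ≈ -0.32095 + 18.038*I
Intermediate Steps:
-121/√(-124 + 79) + (53 + 68)/(-377) = -121*(-I*√5/15) + 121*(-1/377) = -121*(-I*√5/15) - 121/377 = -(-121)*I*√5/15 - 121/377 = 121*I*√5/15 - 121/377 = -121/377 + 121*I*√5/15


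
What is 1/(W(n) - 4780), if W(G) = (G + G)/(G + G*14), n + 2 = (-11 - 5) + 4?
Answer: -15/71698 ≈ -0.00020921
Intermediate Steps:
n = -14 (n = -2 + ((-11 - 5) + 4) = -2 + (-16 + 4) = -2 - 12 = -14)
W(G) = 2/15 (W(G) = (2*G)/(G + 14*G) = (2*G)/((15*G)) = (2*G)*(1/(15*G)) = 2/15)
1/(W(n) - 4780) = 1/(2/15 - 4780) = 1/(-71698/15) = -15/71698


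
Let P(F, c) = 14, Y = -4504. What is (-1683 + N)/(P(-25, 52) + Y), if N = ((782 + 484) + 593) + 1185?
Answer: -1361/4490 ≈ -0.30312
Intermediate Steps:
N = 3044 (N = (1266 + 593) + 1185 = 1859 + 1185 = 3044)
(-1683 + N)/(P(-25, 52) + Y) = (-1683 + 3044)/(14 - 4504) = 1361/(-4490) = 1361*(-1/4490) = -1361/4490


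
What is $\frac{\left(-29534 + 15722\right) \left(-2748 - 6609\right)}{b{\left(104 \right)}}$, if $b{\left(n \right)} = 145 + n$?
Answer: $\frac{43079628}{83} \approx 5.1903 \cdot 10^{5}$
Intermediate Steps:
$\frac{\left(-29534 + 15722\right) \left(-2748 - 6609\right)}{b{\left(104 \right)}} = \frac{\left(-29534 + 15722\right) \left(-2748 - 6609\right)}{145 + 104} = \frac{\left(-13812\right) \left(-9357\right)}{249} = 129238884 \cdot \frac{1}{249} = \frac{43079628}{83}$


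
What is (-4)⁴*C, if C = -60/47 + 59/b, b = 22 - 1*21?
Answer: 694528/47 ≈ 14777.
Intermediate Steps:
b = 1 (b = 22 - 21 = 1)
C = 2713/47 (C = -60/47 + 59/1 = -60*1/47 + 59*1 = -60/47 + 59 = 2713/47 ≈ 57.723)
(-4)⁴*C = (-4)⁴*(2713/47) = 256*(2713/47) = 694528/47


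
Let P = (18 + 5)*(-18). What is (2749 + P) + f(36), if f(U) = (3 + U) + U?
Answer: 2410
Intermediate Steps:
P = -414 (P = 23*(-18) = -414)
f(U) = 3 + 2*U
(2749 + P) + f(36) = (2749 - 414) + (3 + 2*36) = 2335 + (3 + 72) = 2335 + 75 = 2410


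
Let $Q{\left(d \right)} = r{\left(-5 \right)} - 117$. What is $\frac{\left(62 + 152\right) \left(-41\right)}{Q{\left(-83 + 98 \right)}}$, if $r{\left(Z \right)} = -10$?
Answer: $\frac{8774}{127} \approx 69.087$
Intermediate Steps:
$Q{\left(d \right)} = -127$ ($Q{\left(d \right)} = -10 - 117 = -127$)
$\frac{\left(62 + 152\right) \left(-41\right)}{Q{\left(-83 + 98 \right)}} = \frac{\left(62 + 152\right) \left(-41\right)}{-127} = 214 \left(-41\right) \left(- \frac{1}{127}\right) = \left(-8774\right) \left(- \frac{1}{127}\right) = \frac{8774}{127}$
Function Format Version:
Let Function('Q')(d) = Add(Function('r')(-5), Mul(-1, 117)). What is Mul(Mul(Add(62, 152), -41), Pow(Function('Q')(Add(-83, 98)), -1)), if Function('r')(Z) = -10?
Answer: Rational(8774, 127) ≈ 69.087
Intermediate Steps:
Function('Q')(d) = -127 (Function('Q')(d) = Add(-10, Mul(-1, 117)) = Add(-10, -117) = -127)
Mul(Mul(Add(62, 152), -41), Pow(Function('Q')(Add(-83, 98)), -1)) = Mul(Mul(Add(62, 152), -41), Pow(-127, -1)) = Mul(Mul(214, -41), Rational(-1, 127)) = Mul(-8774, Rational(-1, 127)) = Rational(8774, 127)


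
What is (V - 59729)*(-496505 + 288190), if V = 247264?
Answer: -39066353525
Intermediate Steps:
(V - 59729)*(-496505 + 288190) = (247264 - 59729)*(-496505 + 288190) = 187535*(-208315) = -39066353525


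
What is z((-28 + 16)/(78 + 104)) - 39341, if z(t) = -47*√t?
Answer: -39341 - 47*I*√546/91 ≈ -39341.0 - 12.068*I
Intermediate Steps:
z((-28 + 16)/(78 + 104)) - 39341 = -47*√(-28 + 16)/√(78 + 104) - 39341 = -47*I*√546/91 - 39341 = -39341 - 47*I*√546/91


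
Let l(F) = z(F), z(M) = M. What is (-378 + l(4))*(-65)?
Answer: 24310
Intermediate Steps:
l(F) = F
(-378 + l(4))*(-65) = (-378 + 4)*(-65) = -374*(-65) = 24310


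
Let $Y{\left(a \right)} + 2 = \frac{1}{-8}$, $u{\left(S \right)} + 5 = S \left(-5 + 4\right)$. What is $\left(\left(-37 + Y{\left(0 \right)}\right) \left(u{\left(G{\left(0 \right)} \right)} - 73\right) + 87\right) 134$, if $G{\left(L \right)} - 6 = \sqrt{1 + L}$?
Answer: $\frac{1829167}{4} \approx 4.5729 \cdot 10^{5}$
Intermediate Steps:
$G{\left(L \right)} = 6 + \sqrt{1 + L}$
$u{\left(S \right)} = -5 - S$ ($u{\left(S \right)} = -5 + S \left(-5 + 4\right) = -5 + S \left(-1\right) = -5 - S$)
$Y{\left(a \right)} = - \frac{17}{8}$ ($Y{\left(a \right)} = -2 + \frac{1}{-8} = -2 - \frac{1}{8} = - \frac{17}{8}$)
$\left(\left(-37 + Y{\left(0 \right)}\right) \left(u{\left(G{\left(0 \right)} \right)} - 73\right) + 87\right) 134 = \left(\left(-37 - \frac{17}{8}\right) \left(\left(-5 - \left(6 + \sqrt{1 + 0}\right)\right) - 73\right) + 87\right) 134 = \left(- \frac{313 \left(\left(-5 - \left(6 + \sqrt{1}\right)\right) - 73\right)}{8} + 87\right) 134 = \left(- \frac{313 \left(\left(-5 - \left(6 + 1\right)\right) - 73\right)}{8} + 87\right) 134 = \left(- \frac{313 \left(\left(-5 - 7\right) - 73\right)}{8} + 87\right) 134 = \left(- \frac{313 \left(-12 - 73\right)}{8} + 87\right) 134 = \left(\left(- \frac{313}{8}\right) \left(-85\right) + 87\right) 134 = \left(\frac{26605}{8} + 87\right) 134 = \frac{27301}{8} \cdot 134 = \frac{1829167}{4}$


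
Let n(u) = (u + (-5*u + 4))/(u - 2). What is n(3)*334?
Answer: -2672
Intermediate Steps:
n(u) = (4 - 4*u)/(-2 + u) (n(u) = (u + (4 - 5*u))/(-2 + u) = (4 - 4*u)/(-2 + u))
n(3)*334 = (4*(1 - 1*3)/(-2 + 3))*334 = (4*(1 - 3)/1)*334 = (4*1*(-2))*334 = -8*334 = -2672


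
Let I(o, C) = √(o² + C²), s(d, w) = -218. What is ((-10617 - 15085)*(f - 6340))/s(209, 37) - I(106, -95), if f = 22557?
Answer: 208404667/109 - √20261 ≈ 1.9118e+6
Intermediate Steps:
I(o, C) = √(C² + o²)
((-10617 - 15085)*(f - 6340))/s(209, 37) - I(106, -95) = ((-10617 - 15085)*(22557 - 6340))/(-218) - √((-95)² + 106²) = -25702*16217*(-1/218) - √(9025 + 11236) = -416809334*(-1/218) - √20261 = 208404667/109 - √20261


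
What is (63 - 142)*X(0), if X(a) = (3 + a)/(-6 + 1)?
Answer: 237/5 ≈ 47.400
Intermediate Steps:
X(a) = -⅗ - a/5 (X(a) = (3 + a)/(-5) = (3 + a)*(-⅕) = -⅗ - a/5)
(63 - 142)*X(0) = (63 - 142)*(-⅗ - ⅕*0) = -79*(-⅗ + 0) = -79*(-⅗) = 237/5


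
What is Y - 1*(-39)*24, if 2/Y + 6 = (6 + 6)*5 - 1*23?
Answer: 29018/31 ≈ 936.06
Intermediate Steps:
Y = 2/31 (Y = 2/(-6 + ((6 + 6)*5 - 1*23)) = 2/(-6 + (12*5 - 23)) = 2/(-6 + (60 - 23)) = 2/(-6 + 37) = 2/31 ≈ 0.064516)
Y - 1*(-39)*24 = 2/31 - 1*(-39)*24 = 2/31 + 39*24 = 2/31 + 936 = 29018/31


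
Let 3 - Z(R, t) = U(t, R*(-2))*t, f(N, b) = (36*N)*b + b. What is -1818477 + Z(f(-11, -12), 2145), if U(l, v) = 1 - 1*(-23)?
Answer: -1869954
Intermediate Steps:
f(N, b) = b + 36*N*b (f(N, b) = 36*N*b + b = b + 36*N*b)
U(l, v) = 24 (U(l, v) = 1 + 23 = 24)
Z(R, t) = 3 - 24*t
-1818477 + Z(f(-11, -12), 2145) = -1818477 + (3 - 24*2145) = -1818477 + (3 - 51480) = -1818477 - 51477 = -1869954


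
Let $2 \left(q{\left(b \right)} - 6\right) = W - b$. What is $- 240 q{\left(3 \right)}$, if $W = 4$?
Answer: $-1560$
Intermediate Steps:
$q{\left(b \right)} = 8 - \frac{b}{2}$ ($q{\left(b \right)} = 6 + \frac{4 - b}{2} = 6 - \left(-2 + \frac{b}{2}\right) = 8 - \frac{b}{2}$)
$- 240 q{\left(3 \right)} = - 240 \left(8 - \frac{3}{2}\right) = \left(-240\right) \frac{13}{2} = -1560$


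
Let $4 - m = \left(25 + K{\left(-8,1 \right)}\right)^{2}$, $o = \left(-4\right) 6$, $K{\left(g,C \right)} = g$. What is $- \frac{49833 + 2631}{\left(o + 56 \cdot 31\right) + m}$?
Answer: $- \frac{52464}{1427} \approx -36.765$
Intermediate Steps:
$o = -24$
$m = -285$ ($m = 4 - \left(25 - 8\right)^{2} = 4 - 17^{2} = 4 - 289 = -285$)
$- \frac{49833 + 2631}{\left(o + 56 \cdot 31\right) + m} = - \frac{49833 + 2631}{\left(-24 + 56 \cdot 31\right) - 285} = - \frac{52464}{\left(-24 + 1736\right) - 285} = - \frac{52464}{1712 - 285} = - \frac{52464}{1427}$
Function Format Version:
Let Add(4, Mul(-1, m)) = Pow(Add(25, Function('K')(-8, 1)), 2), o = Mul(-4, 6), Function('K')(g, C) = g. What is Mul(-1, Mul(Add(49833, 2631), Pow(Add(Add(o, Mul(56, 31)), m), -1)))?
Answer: Rational(-52464, 1427) ≈ -36.765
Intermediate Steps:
o = -24
m = -285 (m = Add(4, Mul(-1, Pow(Add(25, -8), 2))) = Add(4, Mul(-1, Pow(17, 2))) = Add(4, Mul(-1, 289)) = Add(4, -289) = -285)
Mul(-1, Mul(Add(49833, 2631), Pow(Add(Add(o, Mul(56, 31)), m), -1))) = Mul(-1, Mul(Add(49833, 2631), Pow(Add(Add(-24, Mul(56, 31)), -285), -1))) = Mul(-1, Mul(52464, Pow(Add(Add(-24, 1736), -285), -1))) = Mul(-1, Mul(52464, Pow(Add(1712, -285), -1))) = Mul(-1, Mul(52464, Pow(1427, -1))) = Mul(-1, Mul(52464, Rational(1, 1427))) = Mul(-1, Rational(52464, 1427)) = Rational(-52464, 1427)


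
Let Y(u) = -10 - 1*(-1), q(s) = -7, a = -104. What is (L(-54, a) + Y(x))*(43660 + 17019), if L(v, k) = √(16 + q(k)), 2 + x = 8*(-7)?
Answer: -364074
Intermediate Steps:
x = -58 (x = -2 + 8*(-7) = -2 - 56 = -58)
L(v, k) = 3 (L(v, k) = √(16 - 7) = √9 = 3)
Y(u) = -9 (Y(u) = -10 + 1 = -9)
(L(-54, a) + Y(x))*(43660 + 17019) = (3 - 9)*(43660 + 17019) = -6*60679 = -364074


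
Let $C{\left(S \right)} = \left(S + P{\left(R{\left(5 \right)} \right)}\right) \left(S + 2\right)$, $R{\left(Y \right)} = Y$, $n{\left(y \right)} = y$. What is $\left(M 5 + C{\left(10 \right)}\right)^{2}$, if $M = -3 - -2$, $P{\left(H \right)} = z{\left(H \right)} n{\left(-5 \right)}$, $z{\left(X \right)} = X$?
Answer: $34225$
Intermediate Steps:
$P{\left(H \right)} = - 5 H$ ($P{\left(H \right)} = H \left(-5\right) = - 5 H$)
$M = -1$ ($M = -3 + 2 = -1$)
$C{\left(S \right)} = \left(-25 + S\right) \left(2 + S\right)$ ($C{\left(S \right)} = \left(S - 25\right) \left(S + 2\right) = \left(S - 25\right) \left(2 + S\right) = \left(-25 + S\right) \left(2 + S\right)$)
$\left(M 5 + C{\left(10 \right)}\right)^{2} = \left(\left(-1\right) 5 - \left(280 - 100\right)\right)^{2} = \left(-5 - 180\right)^{2} = \left(-185\right)^{2} = 34225$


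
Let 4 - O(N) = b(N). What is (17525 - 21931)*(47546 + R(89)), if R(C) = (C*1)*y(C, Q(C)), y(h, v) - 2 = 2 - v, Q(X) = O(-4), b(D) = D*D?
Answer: -215761820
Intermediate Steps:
b(D) = D²
O(N) = 4 - N²
Q(X) = -12 (Q(X) = 4 - 1*(-4)² = 4 - 1*16 = 4 - 16 = -12)
y(h, v) = 4 - v (y(h, v) = 2 + (2 - v) = 4 - v)
R(C) = 16*C (R(C) = (C*1)*(4 - 1*(-12)) = C*(4 + 12) = C*16 = 16*C)
(17525 - 21931)*(47546 + R(89)) = (17525 - 21931)*(47546 + 16*89) = -4406*(47546 + 1424) = -4406*48970 = -215761820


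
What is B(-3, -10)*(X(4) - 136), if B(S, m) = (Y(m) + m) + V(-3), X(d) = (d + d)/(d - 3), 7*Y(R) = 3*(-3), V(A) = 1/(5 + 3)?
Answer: 10000/7 ≈ 1428.6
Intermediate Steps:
V(A) = 1/8
Y(R) = -9/7 (Y(R) = (3*(-3))/7 = (1/7)*(-9) = -9/7)
X(d) = 2*d/(-3 + d) (X(d) = (2*d)/(-3 + d) = 2*d/(-3 + d))
B(S, m) = -65/56 + m (B(S, m) = (-9/7 + m) + 1/8 = -65/56 + m)
B(-3, -10)*(X(4) - 136) = (-65/56 - 10)*(2*4/(-3 + 4) - 136) = -625*(2*4/1 - 136)/56 = -625*(2*4*1 - 136)/56 = -625*(8 - 136)/56 = -625/56*(-128) = 10000/7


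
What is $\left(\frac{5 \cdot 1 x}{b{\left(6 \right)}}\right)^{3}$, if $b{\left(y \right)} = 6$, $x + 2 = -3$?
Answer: $- \frac{15625}{216} \approx -72.338$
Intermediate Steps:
$x = -5$ ($x = -2 - 3 = -5$)
$\left(\frac{5 \cdot 1 x}{b{\left(6 \right)}}\right)^{3} = \left(\frac{5 \cdot 1 \left(-5\right)}{6}\right)^{3} = \left(5 \left(-5\right) \frac{1}{6}\right)^{3} = \left(\left(-25\right) \frac{1}{6}\right)^{3} = \left(- \frac{25}{6}\right)^{3} = - \frac{15625}{216}$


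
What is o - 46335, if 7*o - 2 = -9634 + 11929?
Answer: -322048/7 ≈ -46007.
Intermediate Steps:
o = 2297/7 (o = 2/7 + (-9634 + 11929)/7 = 2/7 + (⅐)*2295 = 2/7 + 2295/7 = 2297/7 ≈ 328.14)
o - 46335 = 2297/7 - 46335 = -322048/7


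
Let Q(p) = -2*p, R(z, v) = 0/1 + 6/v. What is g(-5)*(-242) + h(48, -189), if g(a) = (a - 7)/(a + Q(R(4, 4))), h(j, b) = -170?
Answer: -533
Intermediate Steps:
R(z, v) = 6/v (R(z, v) = 0*1 + 6/v = 0 + 6/v = 6/v)
g(a) = (-7 + a)/(-3 + a) (g(a) = (a - 7)/(a - 12/4) = (-7 + a)/(a - 12/4) = (-7 + a)/(a - 2*3/2) = (-7 + a)/(a - 3) = (-7 + a)/(-3 + a))
g(-5)*(-242) + h(48, -189) = ((-7 - 5)/(-3 - 5))*(-242) - 170 = (-12/(-8))*(-242) - 170 = -⅛*(-12)*(-242) - 170 = (3/2)*(-242) - 170 = -363 - 170 = -533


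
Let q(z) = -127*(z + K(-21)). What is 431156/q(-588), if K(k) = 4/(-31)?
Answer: 3341459/578866 ≈ 5.7724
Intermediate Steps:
K(k) = -4/31 (K(k) = 4*(-1/31) = -4/31)
q(z) = 508/31 - 127*z (q(z) = -127*(z - 4/31) = -127*(-4/31 + z) = 508/31 - 127*z)
431156/q(-588) = 431156/(508/31 - 127*(-588)) = 431156/(508/31 + 74676) = 431156/(2315464/31) = 431156*(31/2315464) = 3341459/578866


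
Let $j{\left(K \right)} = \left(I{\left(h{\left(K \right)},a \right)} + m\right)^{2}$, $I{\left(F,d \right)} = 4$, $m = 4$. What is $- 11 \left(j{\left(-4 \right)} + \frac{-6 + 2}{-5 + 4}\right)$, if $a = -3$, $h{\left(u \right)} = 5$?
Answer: $-748$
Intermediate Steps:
$j{\left(K \right)} = 64$ ($j{\left(K \right)} = \left(4 + 4\right)^{2} = 8^{2} = 64$)
$- 11 \left(j{\left(-4 \right)} + \frac{-6 + 2}{-5 + 4}\right) = - 11 \left(64 + \frac{-6 + 2}{-5 + 4}\right) = - 11 \left(64 - \frac{4}{-1}\right) = - 11 \left(64 - -4\right) = - 11 \left(64 + 4\right) = \left(-11\right) 68 = -748$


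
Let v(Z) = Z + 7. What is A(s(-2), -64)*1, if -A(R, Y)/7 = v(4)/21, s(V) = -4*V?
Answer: -11/3 ≈ -3.6667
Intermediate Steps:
v(Z) = 7 + Z
A(R, Y) = -11/3 (A(R, Y) = -7*(7 + 4)/21 = -77/21 = -7*11/21 = -11/3)
A(s(-2), -64)*1 = -11/3*1 = -11/3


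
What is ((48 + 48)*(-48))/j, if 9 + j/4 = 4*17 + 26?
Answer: -1152/85 ≈ -13.553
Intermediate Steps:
j = 340 (j = -36 + 4*(4*17 + 26) = -36 + 4*(68 + 26) = -36 + 4*94 = -36 + 376 = 340)
((48 + 48)*(-48))/j = ((48 + 48)*(-48))/340 = (96*(-48))*(1/340) = -4608*1/340 = -1152/85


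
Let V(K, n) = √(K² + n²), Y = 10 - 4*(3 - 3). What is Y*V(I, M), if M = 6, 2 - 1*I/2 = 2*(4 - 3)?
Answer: 60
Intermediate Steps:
Y = 10 (Y = 10 - 4*0 = 10 - 1*0 = 10 + 0 = 10)
I = 0 (I = 4 - 4*(4 - 3) = 4 - 4 = 0)
Y*V(I, M) = 10*√(0² + 6²) = 10*√(0 + 36) = 10*√36 = 10*6 = 60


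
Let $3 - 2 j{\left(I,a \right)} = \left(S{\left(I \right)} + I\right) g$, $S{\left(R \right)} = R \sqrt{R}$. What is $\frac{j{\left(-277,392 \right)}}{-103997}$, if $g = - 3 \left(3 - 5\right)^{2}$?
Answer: $\frac{3321}{207994} + \frac{1662 i \sqrt{277}}{103997} \approx 0.015967 + 0.26598 i$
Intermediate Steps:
$S{\left(R \right)} = R^{\frac{3}{2}}$
$g = -12$ ($g = - 3 \left(-2\right)^{2} = \left(-3\right) 4 = -12$)
$j{\left(I,a \right)} = \frac{3}{2} + 6 I + 6 I^{\frac{3}{2}}$ ($j{\left(I,a \right)} = \frac{3}{2} - \frac{\left(I^{\frac{3}{2}} + I\right) \left(-12\right)}{2} = \frac{3}{2} - \frac{\left(I + I^{\frac{3}{2}}\right) \left(-12\right)}{2} = \frac{3}{2} - \frac{- 12 I - 12 I^{\frac{3}{2}}}{2} = \frac{3}{2} + \left(6 I + 6 I^{\frac{3}{2}}\right) = \frac{3}{2} + 6 I + 6 I^{\frac{3}{2}}$)
$\frac{j{\left(-277,392 \right)}}{-103997} = \frac{\frac{3}{2} + 6 \left(-277\right) + 6 \left(-277\right)^{\frac{3}{2}}}{-103997} = \left(\frac{3}{2} - 1662 + 6 \left(- 277 i \sqrt{277}\right)\right) \left(- \frac{1}{103997}\right) = \left(\frac{3}{2} - 1662 - 1662 i \sqrt{277}\right) \left(- \frac{1}{103997}\right) = \left(- \frac{3321}{2} - 1662 i \sqrt{277}\right) \left(- \frac{1}{103997}\right) = \frac{3321}{207994} + \frac{1662 i \sqrt{277}}{103997}$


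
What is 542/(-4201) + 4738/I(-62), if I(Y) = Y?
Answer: -9968971/130231 ≈ -76.548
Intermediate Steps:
542/(-4201) + 4738/I(-62) = 542/(-4201) + 4738/(-62) = 542*(-1/4201) + 4738*(-1/62) = -542/4201 - 2369/31 = -9968971/130231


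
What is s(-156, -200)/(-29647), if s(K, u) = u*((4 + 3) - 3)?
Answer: 800/29647 ≈ 0.026984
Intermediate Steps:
s(K, u) = 4*u (s(K, u) = u*(7 - 3) = u*4 = 4*u)
s(-156, -200)/(-29647) = (4*(-200))/(-29647) = -800*(-1/29647) = 800/29647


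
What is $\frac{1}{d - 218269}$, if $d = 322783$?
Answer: $\frac{1}{104514} \approx 9.5681 \cdot 10^{-6}$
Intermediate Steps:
$\frac{1}{d - 218269} = \frac{1}{322783 - 218269} = \frac{1}{104514}$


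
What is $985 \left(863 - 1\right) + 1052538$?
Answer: $1901608$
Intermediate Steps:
$985 \left(863 - 1\right) + 1052538 = 985 \cdot 862 + 1052538 = 849070 + 1052538 = 1901608$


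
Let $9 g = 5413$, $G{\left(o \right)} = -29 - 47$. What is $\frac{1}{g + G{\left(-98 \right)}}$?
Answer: $\frac{9}{4729} \approx 0.0019032$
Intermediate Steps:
$G{\left(o \right)} = -76$
$g = \frac{5413}{9}$ ($g = \frac{1}{9} \cdot 5413 = \frac{5413}{9} \approx 601.44$)
$\frac{1}{g + G{\left(-98 \right)}} = \frac{1}{\frac{5413}{9} - 76} = \frac{1}{\frac{4729}{9}} = \frac{9}{4729}$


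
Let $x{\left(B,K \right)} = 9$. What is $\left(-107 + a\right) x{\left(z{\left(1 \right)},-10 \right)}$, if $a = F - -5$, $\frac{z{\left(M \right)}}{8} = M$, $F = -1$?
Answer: $-927$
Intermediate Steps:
$z{\left(M \right)} = 8 M$
$a = 4$ ($a = -1 - -5 = -1 + 5 = 4$)
$\left(-107 + a\right) x{\left(z{\left(1 \right)},-10 \right)} = \left(-107 + 4\right) 9 = \left(-103\right) 9 = -927$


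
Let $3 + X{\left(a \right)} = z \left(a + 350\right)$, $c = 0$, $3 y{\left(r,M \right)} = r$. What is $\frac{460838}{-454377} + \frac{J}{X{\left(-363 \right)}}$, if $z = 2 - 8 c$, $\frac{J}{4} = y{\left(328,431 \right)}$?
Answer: $- \frac{30296930}{1882419} \approx -16.095$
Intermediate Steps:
$y{\left(r,M \right)} = \frac{r}{3}$
$J = \frac{1312}{3}$ ($J = 4 \cdot \frac{1}{3} \cdot 328 = 4 \cdot \frac{328}{3} = \frac{1312}{3} \approx 437.33$)
$z = 2$ ($z = 2 - 0 = 2 + 0 = 2$)
$X{\left(a \right)} = 697 + 2 a$ ($X{\left(a \right)} = -3 + 2 \left(a + 350\right) = -3 + 2 \left(350 + a\right) = -3 + \left(700 + 2 a\right) = 697 + 2 a$)
$\frac{460838}{-454377} + \frac{J}{X{\left(-363 \right)}} = \frac{460838}{-454377} + \frac{1312}{3 \left(697 + 2 \left(-363\right)\right)} = 460838 \left(- \frac{1}{454377}\right) + \frac{1312}{3 \left(697 - 726\right)} = - \frac{65834}{64911} + \frac{1312}{3 \left(-29\right)} = - \frac{65834}{64911} + \frac{1312}{3} \left(- \frac{1}{29}\right) = - \frac{65834}{64911} - \frac{1312}{87} = - \frac{30296930}{1882419}$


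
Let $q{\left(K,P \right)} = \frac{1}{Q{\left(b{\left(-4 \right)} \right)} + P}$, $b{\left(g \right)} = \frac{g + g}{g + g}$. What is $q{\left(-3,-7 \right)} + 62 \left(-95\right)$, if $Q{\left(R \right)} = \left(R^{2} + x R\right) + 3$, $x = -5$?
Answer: $- \frac{47121}{8} \approx -5890.1$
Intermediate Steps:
$b{\left(g \right)} = 1$ ($b{\left(g \right)} = \frac{2 g}{2 g} = 2 g \frac{1}{2 g} = 1$)
$Q{\left(R \right)} = 3 + R^{2} - 5 R$ ($Q{\left(R \right)} = \left(R^{2} - 5 R\right) + 3 = 3 + R^{2} - 5 R$)
$q{\left(K,P \right)} = \frac{1}{-1 + P}$ ($q{\left(K,P \right)} = \frac{1}{\left(3 + 1^{2} - 5\right) + P} = \frac{1}{\left(3 + 1 - 5\right) + P} = \frac{1}{-1 + P}$)
$q{\left(-3,-7 \right)} + 62 \left(-95\right) = \frac{1}{-1 - 7} + 62 \left(-95\right) = \frac{1}{-8} - 5890 = - \frac{1}{8} - 5890 = - \frac{47121}{8}$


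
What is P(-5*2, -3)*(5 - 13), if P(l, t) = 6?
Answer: -48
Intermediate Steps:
P(-5*2, -3)*(5 - 13) = 6*(5 - 13) = 6*(-8) = -48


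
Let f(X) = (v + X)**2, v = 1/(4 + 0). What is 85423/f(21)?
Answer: 1366768/7225 ≈ 189.17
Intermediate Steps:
v = 1/4 ≈ 0.25000
f(X) = (1/4 + X)**2
85423/f(21) = 85423/(((1 + 4*21)**2/16)) = 85423/(((1 + 84)**2/16)) = 85423/(((1/16)*85**2)) = 85423/(((1/16)*7225)) = 85423/(7225/16) = 85423*(16/7225) = 1366768/7225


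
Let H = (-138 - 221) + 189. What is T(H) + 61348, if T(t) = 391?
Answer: 61739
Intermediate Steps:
H = -170 (H = -359 + 189 = -170)
T(H) + 61348 = 391 + 61348 = 61739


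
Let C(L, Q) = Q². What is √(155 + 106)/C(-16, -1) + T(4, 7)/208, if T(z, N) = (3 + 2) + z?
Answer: 9/208 + 3*√29 ≈ 16.199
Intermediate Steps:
T(z, N) = 5 + z
√(155 + 106)/C(-16, -1) + T(4, 7)/208 = √(155 + 106)/((-1)²) + (5 + 4)/208 = √261/1 + 9*(1/208) = (3*√29)*1 + 9/208 = 3*√29 + 9/208 = 9/208 + 3*√29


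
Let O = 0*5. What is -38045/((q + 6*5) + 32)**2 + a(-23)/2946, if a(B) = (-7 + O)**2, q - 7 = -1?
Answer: -55926997/6811152 ≈ -8.2111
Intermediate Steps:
q = 6 (q = 7 - 1 = 6)
O = 0
a(B) = 49 (a(B) = (-7 + 0)**2 = (-7)**2 = 49)
-38045/((q + 6*5) + 32)**2 + a(-23)/2946 = -38045/((6 + 6*5) + 32)**2 + 49/2946 = -38045/((6 + 30) + 32)**2 + 49*(1/2946) = -38045/(36 + 32)**2 + 49/2946 = -38045/(68**2) + 49/2946 = -38045/4624 + 49/2946 = -55926997/6811152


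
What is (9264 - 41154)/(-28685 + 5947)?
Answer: 15945/11369 ≈ 1.4025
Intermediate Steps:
(9264 - 41154)/(-28685 + 5947) = -31890/(-22738) = -31890*(-1/22738) = 15945/11369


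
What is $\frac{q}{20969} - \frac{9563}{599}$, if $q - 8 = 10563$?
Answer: $- \frac{194194518}{12560431} \approx -15.461$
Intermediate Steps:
$q = 10571$ ($q = 8 + 10563 = 10571$)
$\frac{q}{20969} - \frac{9563}{599} = \frac{10571}{20969} - \frac{9563}{599} = - \frac{194194518}{12560431}$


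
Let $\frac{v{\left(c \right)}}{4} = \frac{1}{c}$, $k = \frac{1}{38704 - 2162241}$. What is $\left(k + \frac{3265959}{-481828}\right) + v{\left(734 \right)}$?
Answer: $- \frac{2543240030812365}{375506907928412} \approx -6.7728$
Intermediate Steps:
$k = - \frac{1}{2123537}$ ($k = \frac{1}{-2123537} = - \frac{1}{2123537} \approx -4.7091 \cdot 10^{-7}$)
$v{\left(c \right)} = \frac{4}{c}$
$\left(k + \frac{3265959}{-481828}\right) + v{\left(734 \right)} = \left(- \frac{1}{2123537} + \frac{3265959}{-481828}\right) + \frac{4}{734} = \left(- \frac{1}{2123537} + 3265959 \left(- \frac{1}{481828}\right)\right) + 4 \cdot \frac{1}{734} = \left(- \frac{1}{2123537} - \frac{3265959}{481828}\right) + \frac{2}{367} = - \frac{6935385258811}{1023179585636} + \frac{2}{367} = - \frac{2543240030812365}{375506907928412}$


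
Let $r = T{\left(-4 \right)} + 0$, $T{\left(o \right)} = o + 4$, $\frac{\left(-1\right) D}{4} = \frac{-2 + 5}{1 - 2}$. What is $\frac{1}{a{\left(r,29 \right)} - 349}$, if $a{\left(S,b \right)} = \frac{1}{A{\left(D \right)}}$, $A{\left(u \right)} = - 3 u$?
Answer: $- \frac{36}{12565} \approx -0.0028651$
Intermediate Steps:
$D = 12$ ($D = - 4 \frac{-2 + 5}{1 - 2} = - 4 \frac{3}{-1} = - 4 \cdot 3 \left(-1\right) = \left(-4\right) \left(-3\right) = 12$)
$T{\left(o \right)} = 4 + o$
$r = 0$ ($r = \left(4 - 4\right) + 0 = 0 + 0 = 0$)
$a{\left(S,b \right)} = - \frac{1}{36}$ ($a{\left(S,b \right)} = \frac{1}{\left(-3\right) 12} = \frac{1}{-36} = - \frac{1}{36}$)
$\frac{1}{a{\left(r,29 \right)} - 349} = \frac{1}{- \frac{1}{36} - 349} = \frac{1}{- \frac{12565}{36}} = - \frac{36}{12565}$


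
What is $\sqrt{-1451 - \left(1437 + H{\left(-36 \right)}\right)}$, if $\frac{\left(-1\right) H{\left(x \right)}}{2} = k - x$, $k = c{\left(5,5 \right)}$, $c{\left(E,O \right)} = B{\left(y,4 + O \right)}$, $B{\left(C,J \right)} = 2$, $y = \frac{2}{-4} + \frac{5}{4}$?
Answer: $2 i \sqrt{703} \approx 53.028 i$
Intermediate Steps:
$y = \frac{3}{4}$ ($y = 2 \left(- \frac{1}{4}\right) + 5 \cdot \frac{1}{4} = - \frac{1}{2} + \frac{5}{4} = \frac{3}{4} \approx 0.75$)
$c{\left(E,O \right)} = 2$
$k = 2$
$H{\left(x \right)} = -4 + 2 x$ ($H{\left(x \right)} = - 2 \left(2 - x\right) = -4 + 2 x$)
$\sqrt{-1451 - \left(1437 + H{\left(-36 \right)}\right)} = \sqrt{-1451 - \left(1433 - 72\right)} = \sqrt{-1451 - 1361} = \sqrt{-2812} = 2 i \sqrt{703}$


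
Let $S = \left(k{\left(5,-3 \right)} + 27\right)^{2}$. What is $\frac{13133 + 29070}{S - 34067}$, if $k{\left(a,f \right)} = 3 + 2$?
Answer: $- \frac{42203}{33043} \approx -1.2772$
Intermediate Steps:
$k{\left(a,f \right)} = 5$
$S = 1024$ ($S = \left(5 + 27\right)^{2} = 32^{2} = 1024$)
$\frac{13133 + 29070}{S - 34067} = \frac{13133 + 29070}{1024 - 34067} = \frac{42203}{-33043} = 42203 \left(- \frac{1}{33043}\right) = - \frac{42203}{33043}$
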